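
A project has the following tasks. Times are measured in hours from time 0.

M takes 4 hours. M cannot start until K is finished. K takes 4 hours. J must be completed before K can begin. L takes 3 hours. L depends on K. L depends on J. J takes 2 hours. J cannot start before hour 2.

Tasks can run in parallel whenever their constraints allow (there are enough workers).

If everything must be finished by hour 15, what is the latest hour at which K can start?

7

Nothing follows L; the deadline of hour 15 is its only limit. It must start by 15 − 3 = hour 12.
M has no dependents, so it just needs to finish by hour 15. Starting by 15 − 4 = hour 11 achieves that.
K must finish in time for L (must start by hour 12); M (must start by hour 11). The tightest is hour 11, so K must start by 11 − 4 = hour 7.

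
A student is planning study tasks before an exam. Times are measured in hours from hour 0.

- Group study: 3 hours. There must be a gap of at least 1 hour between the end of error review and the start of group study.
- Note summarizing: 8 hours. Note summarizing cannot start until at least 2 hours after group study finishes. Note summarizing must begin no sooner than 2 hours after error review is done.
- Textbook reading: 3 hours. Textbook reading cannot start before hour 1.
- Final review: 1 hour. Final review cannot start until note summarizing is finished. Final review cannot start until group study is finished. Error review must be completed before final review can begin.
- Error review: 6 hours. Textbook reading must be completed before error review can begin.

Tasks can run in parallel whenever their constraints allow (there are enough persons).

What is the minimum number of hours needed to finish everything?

After its own release at hour 1, textbook reading can start at hour 1 and finishes at hour 4.
Error review waits on textbook reading (finishes hour 4), so it starts at hour 4 and finishes at 4 + 6 = hour 10.
Group study waits on error review (finishes hour 10, plus 1-hour gap → hour 11), so it starts at hour 11 and finishes at 11 + 3 = hour 14.
Note summarizing has to wait for group study (finishes hour 14, plus 2-hour gap → hour 16); error review (finishes hour 10, plus 2-hour gap → hour 12). The latest of these is hour 16, so note summarizing runs hour 16 to 16 + 8 = hour 24.
Final review needs all of note summarizing (finishes hour 24); group study (finishes hour 14); error review (finishes hour 10). That puts its earliest start at hour 24; it finishes at 24 + 1 = hour 25.
All tasks are finished once the last one completes. Finish times: Textbook reading at 4, Error review at 10, Group study at 14, Note summarizing at 24, Final review at 25. The latest is hour 25.

25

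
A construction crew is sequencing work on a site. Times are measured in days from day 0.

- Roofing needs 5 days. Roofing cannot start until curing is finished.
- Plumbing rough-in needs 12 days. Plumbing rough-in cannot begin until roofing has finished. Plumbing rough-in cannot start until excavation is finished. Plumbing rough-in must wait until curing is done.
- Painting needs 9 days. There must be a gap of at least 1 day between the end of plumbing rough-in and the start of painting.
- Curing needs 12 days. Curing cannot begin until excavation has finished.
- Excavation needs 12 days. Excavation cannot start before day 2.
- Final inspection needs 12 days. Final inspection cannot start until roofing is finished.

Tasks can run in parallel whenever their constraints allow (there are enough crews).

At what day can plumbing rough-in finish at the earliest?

After its own release at day 2, excavation can start at day 2 and finishes at day 14.
After excavation (finishes day 14), curing can start at day 14 and finishes at day 26.
After curing (finishes day 26), roofing can start at day 26 and finishes at day 31.
Plumbing rough-in has to wait for roofing (finishes day 31); excavation (finishes day 14); curing (finishes day 26). The latest of these is day 31, so plumbing rough-in runs day 31 to 31 + 12 = day 43.

43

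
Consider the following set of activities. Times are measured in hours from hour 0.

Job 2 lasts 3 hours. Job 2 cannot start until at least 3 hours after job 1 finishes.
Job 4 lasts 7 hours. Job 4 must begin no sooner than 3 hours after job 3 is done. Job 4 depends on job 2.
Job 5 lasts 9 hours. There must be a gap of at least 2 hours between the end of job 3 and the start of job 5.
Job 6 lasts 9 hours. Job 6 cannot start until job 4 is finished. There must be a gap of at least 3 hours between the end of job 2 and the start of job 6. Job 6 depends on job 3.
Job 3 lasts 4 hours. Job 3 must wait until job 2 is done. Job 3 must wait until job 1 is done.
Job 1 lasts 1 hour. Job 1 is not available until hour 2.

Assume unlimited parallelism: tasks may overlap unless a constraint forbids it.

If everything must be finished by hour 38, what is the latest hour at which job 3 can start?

15

To finish by hour 38, job 6 (duration 9) must start no later than hour 29.
Job 4 has to be done before job 6 (must start by hour 29). That means finishing by hour 29, i.e. starting by 29 − 7 = hour 22.
Job 5 must finish by hour 38; it takes 9 hours, so it must start by 38 − 9 = hour 29.
Job 3 must finish in time for job 4 (must start by hour 22, minus 3-hour gap → hour 19); job 5 (must start by hour 29, minus 2-hour gap → hour 27); job 6 (must start by hour 29). The tightest is hour 19, so job 3 must start by 19 − 4 = hour 15.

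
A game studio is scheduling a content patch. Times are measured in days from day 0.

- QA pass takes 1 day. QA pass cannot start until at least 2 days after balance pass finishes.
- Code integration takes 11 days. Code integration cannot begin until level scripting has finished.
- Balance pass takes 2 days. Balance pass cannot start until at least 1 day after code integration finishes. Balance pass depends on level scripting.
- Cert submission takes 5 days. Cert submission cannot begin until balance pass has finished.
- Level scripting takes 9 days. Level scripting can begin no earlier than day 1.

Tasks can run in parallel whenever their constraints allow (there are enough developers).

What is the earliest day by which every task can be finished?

29

After its own release at day 1, level scripting can start at day 1 and finishes at day 10.
Code integration waits on level scripting (finishes day 10), so it starts at day 10 and finishes at 10 + 11 = day 21.
For balance pass: code integration (finishes day 21, plus 1-day gap → day 22); level scripting (finishes day 10). Taking the maximum gives a start of day 22, and it finishes at 22 + 2 = day 24.
Cert submission waits on balance pass (finishes day 24), so it starts at day 24 and finishes at 24 + 5 = day 29.
QA pass waits on balance pass (finishes day 24, plus 2-day gap → day 26), so it starts at day 26 and finishes at 26 + 1 = day 27.
All tasks are finished once the last one completes. Finish times: Level scripting at 10, Code integration at 21, Balance pass at 24, QA pass at 27, Cert submission at 29. The latest is day 29.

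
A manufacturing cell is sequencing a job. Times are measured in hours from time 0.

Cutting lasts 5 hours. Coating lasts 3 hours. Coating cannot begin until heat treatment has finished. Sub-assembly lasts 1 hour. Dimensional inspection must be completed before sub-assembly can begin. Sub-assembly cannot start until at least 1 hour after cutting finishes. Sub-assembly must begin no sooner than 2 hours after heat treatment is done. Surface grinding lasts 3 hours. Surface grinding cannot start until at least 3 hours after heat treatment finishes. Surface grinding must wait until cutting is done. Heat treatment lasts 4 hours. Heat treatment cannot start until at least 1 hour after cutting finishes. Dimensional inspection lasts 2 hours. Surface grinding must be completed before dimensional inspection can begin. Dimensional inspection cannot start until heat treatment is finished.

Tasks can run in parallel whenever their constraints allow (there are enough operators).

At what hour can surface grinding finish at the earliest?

Nothing blocks cutting, so it runs from hour 0 to hour 5.
Heat treatment cannot begin until cutting (finishes hour 5, plus 1-hour gap → hour 6). It runs from hour 6 to 6 + 4 = hour 10.
Surface grinding has to wait for heat treatment (finishes hour 10, plus 3-hour gap → hour 13); cutting (finishes hour 5). The latest of these is hour 13, so surface grinding runs hour 13 to 13 + 3 = hour 16.

16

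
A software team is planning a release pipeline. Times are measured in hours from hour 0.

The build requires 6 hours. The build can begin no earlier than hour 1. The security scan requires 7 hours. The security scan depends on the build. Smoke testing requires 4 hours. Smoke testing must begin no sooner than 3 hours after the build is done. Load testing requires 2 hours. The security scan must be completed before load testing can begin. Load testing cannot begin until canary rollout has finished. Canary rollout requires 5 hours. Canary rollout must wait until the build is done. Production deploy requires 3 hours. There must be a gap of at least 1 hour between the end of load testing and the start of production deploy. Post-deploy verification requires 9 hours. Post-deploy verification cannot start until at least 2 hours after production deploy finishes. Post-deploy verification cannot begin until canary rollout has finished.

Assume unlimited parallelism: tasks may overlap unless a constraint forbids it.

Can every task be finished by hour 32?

After its own release at hour 1, the build can start at hour 1 and finishes at hour 7.
After the build (finishes hour 7), canary rollout can start at hour 7 and finishes at hour 12.
Smoke testing cannot begin until the build (finishes hour 7, plus 3-hour gap → hour 10). It runs from hour 10 to 10 + 4 = hour 14.
The security scan cannot begin until the build (finishes hour 7). It runs from hour 7 to 7 + 7 = hour 14.
Load testing cannot start until the security scan (finishes hour 14); canary rollout (finishes hour 12). The controlling bound is hour 14, so load testing finishes at 14 + 2 = hour 16.
Production deploy cannot begin until load testing (finishes hour 16, plus 1-hour gap → hour 17). It runs from hour 17 to 17 + 3 = hour 20.
Post-deploy verification cannot start until production deploy (finishes hour 20, plus 2-hour gap → hour 22); canary rollout (finishes hour 12). The controlling bound is hour 22, so post-deploy verification finishes at 22 + 9 = hour 31.
Every task is finished by hour 31, which is no later than the deadline of 32, so the schedule is feasible.

Yes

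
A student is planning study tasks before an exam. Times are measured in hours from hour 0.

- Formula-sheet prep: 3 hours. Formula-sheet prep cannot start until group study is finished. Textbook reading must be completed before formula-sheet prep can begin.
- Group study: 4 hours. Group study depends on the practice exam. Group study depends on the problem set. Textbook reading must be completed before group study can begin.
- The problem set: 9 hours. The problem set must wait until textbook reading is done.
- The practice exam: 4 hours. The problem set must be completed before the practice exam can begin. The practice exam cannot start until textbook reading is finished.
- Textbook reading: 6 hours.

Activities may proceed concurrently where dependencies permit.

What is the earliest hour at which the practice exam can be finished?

19

Textbook reading has no prerequisites, so it starts at hour 0 and finishes at hour 6.
The problem set waits on textbook reading (finishes hour 6), so it starts at hour 6 and finishes at 6 + 9 = hour 15.
The practice exam has to wait for the problem set (finishes hour 15); textbook reading (finishes hour 6). The latest of these is hour 15, so the practice exam runs hour 15 to 15 + 4 = hour 19.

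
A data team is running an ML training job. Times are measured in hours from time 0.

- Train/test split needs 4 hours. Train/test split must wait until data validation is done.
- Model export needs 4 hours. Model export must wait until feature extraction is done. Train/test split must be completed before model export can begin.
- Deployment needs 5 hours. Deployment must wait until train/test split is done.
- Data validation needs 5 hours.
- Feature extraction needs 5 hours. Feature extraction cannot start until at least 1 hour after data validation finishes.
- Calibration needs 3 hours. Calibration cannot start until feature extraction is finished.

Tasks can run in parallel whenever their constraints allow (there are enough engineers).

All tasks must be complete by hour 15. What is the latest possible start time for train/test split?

6

Model export must finish by hour 15; it takes 4 hours, so it must start by 15 − 4 = hour 11.
Deployment has no dependents, so it just needs to finish by hour 15. Starting by 15 − 5 = hour 10 achieves that.
Train/test split feeds model export (must start by hour 11); deployment (must start by hour 10). Taking the minimum, train/test split must finish by hour 10 and start by 10 − 4 = hour 6.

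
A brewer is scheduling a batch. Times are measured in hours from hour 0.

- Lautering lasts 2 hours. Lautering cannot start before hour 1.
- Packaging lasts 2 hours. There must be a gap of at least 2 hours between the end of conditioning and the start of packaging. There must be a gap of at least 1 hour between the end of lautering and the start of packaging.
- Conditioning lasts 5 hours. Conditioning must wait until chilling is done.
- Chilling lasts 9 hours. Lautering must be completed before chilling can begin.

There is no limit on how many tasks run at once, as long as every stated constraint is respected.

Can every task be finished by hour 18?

Lautering waits on its own release at hour 1, so it starts at hour 1 and finishes at 1 + 2 = hour 3.
Chilling waits on lautering (finishes hour 3), so it starts at hour 3 and finishes at 3 + 9 = hour 12.
After chilling (finishes hour 12), conditioning can start at hour 12 and finishes at hour 17.
Packaging needs all of conditioning (finishes hour 17, plus 2-hour gap → hour 19); lautering (finishes hour 3, plus 1-hour gap → hour 4). That puts its earliest start at hour 19; it finishes at 19 + 2 = hour 21.
The earliest everything can be done is hour 21, which is after the deadline of 18, so it is not possible.

No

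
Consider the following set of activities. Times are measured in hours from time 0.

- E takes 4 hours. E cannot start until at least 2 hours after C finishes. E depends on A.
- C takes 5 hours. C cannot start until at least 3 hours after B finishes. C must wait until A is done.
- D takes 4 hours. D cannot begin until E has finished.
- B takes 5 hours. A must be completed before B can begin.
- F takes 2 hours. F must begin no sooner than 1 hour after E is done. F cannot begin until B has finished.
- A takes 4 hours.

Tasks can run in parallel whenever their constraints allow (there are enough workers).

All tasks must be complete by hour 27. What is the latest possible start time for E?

To finish by hour 27, D (duration 4) must start no later than hour 23.
F must finish by hour 27; it takes 2 hours, so it must start by 27 − 2 = hour 25.
For E: D (must start by hour 23); F (must start by hour 25, minus 1-hour gap → hour 24). The most restrictive is hour 23; with a 4-hour duration, E must start by hour 19.

19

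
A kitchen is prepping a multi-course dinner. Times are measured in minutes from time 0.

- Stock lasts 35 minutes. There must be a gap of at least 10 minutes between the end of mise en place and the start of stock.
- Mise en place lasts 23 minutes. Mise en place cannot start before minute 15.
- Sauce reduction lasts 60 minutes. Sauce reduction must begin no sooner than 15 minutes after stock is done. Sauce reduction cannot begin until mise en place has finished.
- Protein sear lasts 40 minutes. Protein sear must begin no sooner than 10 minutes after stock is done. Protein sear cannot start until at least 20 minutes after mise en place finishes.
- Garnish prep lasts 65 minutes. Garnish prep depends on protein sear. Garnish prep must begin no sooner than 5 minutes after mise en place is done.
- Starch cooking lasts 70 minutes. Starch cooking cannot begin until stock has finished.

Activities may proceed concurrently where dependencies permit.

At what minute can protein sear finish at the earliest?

Mise en place cannot begin until its own release at minute 15. It runs from minute 15 to 15 + 23 = minute 38.
Stock waits on mise en place (finishes minute 38, plus 10-minute gap → minute 48), so it starts at minute 48 and finishes at 48 + 35 = minute 83.
Protein sear needs all of stock (finishes minute 83, plus 10-minute gap → minute 93); mise en place (finishes minute 38, plus 20-minute gap → minute 58). That puts its earliest start at minute 93; it finishes at 93 + 40 = minute 133.

133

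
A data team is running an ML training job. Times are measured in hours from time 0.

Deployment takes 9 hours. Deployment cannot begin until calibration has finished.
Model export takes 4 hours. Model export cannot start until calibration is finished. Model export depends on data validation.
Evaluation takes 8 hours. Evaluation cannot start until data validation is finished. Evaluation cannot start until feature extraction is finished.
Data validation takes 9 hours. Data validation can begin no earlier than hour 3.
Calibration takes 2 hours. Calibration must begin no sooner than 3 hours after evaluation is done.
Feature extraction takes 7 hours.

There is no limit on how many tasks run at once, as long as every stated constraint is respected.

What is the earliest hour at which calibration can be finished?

25

Nothing blocks feature extraction, so it runs from hour 0 to hour 7.
After its own release at hour 3, data validation can start at hour 3 and finishes at hour 12.
Evaluation has to wait for data validation (finishes hour 12); feature extraction (finishes hour 7). The latest of these is hour 12, so evaluation runs hour 12 to 12 + 8 = hour 20.
Calibration cannot begin until evaluation (finishes hour 20, plus 3-hour gap → hour 23). It runs from hour 23 to 23 + 2 = hour 25.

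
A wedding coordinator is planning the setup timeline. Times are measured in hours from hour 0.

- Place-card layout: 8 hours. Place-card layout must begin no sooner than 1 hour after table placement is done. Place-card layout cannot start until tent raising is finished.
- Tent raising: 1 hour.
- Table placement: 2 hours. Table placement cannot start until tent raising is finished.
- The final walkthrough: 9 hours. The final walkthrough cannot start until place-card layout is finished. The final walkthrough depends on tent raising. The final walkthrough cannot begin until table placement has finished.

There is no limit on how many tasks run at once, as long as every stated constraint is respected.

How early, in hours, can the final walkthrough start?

12

Tent raising has no prerequisites, so it starts at hour 0 and finishes at hour 1.
After tent raising (finishes hour 1), table placement can start at hour 1 and finishes at hour 3.
For place-card layout: table placement (finishes hour 3, plus 1-hour gap → hour 4); tent raising (finishes hour 1). Taking the maximum gives a start of hour 4, and it finishes at 4 + 8 = hour 12.
The final walkthrough waits on place-card layout (finishes hour 12); tent raising (finishes hour 1); table placement (finishes hour 3). The latest of these is hour 12, which is the earliest the final walkthrough can start.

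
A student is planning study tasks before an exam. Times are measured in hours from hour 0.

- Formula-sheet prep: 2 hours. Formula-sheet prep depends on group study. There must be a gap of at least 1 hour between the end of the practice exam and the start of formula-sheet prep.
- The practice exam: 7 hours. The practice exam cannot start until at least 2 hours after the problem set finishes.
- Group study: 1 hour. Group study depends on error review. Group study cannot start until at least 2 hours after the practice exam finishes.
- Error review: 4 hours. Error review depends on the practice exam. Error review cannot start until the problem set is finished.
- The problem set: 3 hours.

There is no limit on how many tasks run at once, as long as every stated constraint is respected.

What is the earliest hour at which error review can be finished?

Nothing blocks the problem set, so it runs from hour 0 to hour 3.
The practice exam cannot begin until the problem set (finishes hour 3, plus 2-hour gap → hour 5). It runs from hour 5 to 5 + 7 = hour 12.
Error review cannot start until the practice exam (finishes hour 12); the problem set (finishes hour 3). The controlling bound is hour 12, so error review finishes at 12 + 4 = hour 16.

16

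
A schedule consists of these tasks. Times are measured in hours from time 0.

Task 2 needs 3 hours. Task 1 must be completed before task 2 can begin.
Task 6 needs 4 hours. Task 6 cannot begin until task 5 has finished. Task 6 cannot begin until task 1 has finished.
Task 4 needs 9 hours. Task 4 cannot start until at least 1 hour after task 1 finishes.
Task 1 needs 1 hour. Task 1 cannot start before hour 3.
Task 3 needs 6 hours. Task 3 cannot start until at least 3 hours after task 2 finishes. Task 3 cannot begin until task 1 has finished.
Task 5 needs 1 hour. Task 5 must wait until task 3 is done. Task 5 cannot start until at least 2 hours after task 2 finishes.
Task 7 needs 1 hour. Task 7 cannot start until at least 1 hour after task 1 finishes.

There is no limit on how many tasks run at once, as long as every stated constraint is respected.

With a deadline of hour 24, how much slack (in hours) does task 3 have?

3

Task 1 waits on its own release at hour 3, so it starts at hour 3 and finishes at 3 + 1 = hour 4.
Task 2 cannot begin until task 1 (finishes hour 4). It runs from hour 4 to 4 + 3 = hour 7.
Task 3 needs all of task 2 (finishes hour 7, plus 3-hour gap → hour 10); task 1 (finishes hour 4). That puts its earliest start at hour 10; it finishes at 10 + 6 = hour 16.

Working backward from the deadline:
Nothing follows task 6; the deadline of hour 24 is its only limit. It must start by 24 − 4 = hour 20.
Since task 6 (must start by hour 20) depends on it, task 5 must finish by hour 20. Backing off its 1-hour duration gives a latest start of hour 19.
Task 3 feeds into task 5 (must start by hour 19); so task 3 must finish by hour 19 and therefore start by hour 13.
So task 3 can start as early as hour 10 and as late as hour 13, giving 13 − 10 = 3 hours of slack.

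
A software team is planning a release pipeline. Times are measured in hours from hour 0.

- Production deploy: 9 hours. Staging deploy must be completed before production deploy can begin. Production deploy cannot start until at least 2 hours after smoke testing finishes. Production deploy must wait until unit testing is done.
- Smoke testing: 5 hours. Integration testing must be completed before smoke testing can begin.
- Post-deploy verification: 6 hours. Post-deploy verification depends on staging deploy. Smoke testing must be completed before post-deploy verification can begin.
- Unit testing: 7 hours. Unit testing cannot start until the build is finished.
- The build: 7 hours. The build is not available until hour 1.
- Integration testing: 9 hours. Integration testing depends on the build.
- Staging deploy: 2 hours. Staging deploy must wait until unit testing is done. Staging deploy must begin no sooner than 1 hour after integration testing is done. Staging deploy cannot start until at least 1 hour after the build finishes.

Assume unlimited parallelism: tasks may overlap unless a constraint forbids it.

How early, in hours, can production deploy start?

24

After its own release at hour 1, the build can start at hour 1 and finishes at hour 8.
After the build (finishes hour 8), integration testing can start at hour 8 and finishes at hour 17.
After integration testing (finishes hour 17), smoke testing can start at hour 17 and finishes at hour 22.
Unit testing cannot begin until the build (finishes hour 8). It runs from hour 8 to 8 + 7 = hour 15.
Staging deploy has to wait for unit testing (finishes hour 15); integration testing (finishes hour 17, plus 1-hour gap → hour 18); the build (finishes hour 8, plus 1-hour gap → hour 9). The latest of these is hour 18, so staging deploy runs hour 18 to 18 + 2 = hour 20.
Production deploy waits on staging deploy (finishes hour 20); smoke testing (finishes hour 22, plus 2-hour gap → hour 24); unit testing (finishes hour 15). The latest of these is hour 24, which is the earliest production deploy can start.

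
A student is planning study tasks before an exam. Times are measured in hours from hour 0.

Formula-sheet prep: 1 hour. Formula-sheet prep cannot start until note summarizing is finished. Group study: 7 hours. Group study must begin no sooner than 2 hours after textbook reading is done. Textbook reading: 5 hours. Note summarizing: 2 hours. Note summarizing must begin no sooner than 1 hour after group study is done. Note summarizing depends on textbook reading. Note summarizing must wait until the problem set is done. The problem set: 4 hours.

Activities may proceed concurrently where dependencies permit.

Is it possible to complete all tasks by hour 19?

The problem set can start immediately at hour 0; it finishes at hour 4.
Nothing blocks textbook reading, so it runs from hour 0 to hour 5.
Group study cannot begin until textbook reading (finishes hour 5, plus 2-hour gap → hour 7). It runs from hour 7 to 7 + 7 = hour 14.
Note summarizing has to wait for group study (finishes hour 14, plus 1-hour gap → hour 15); textbook reading (finishes hour 5); the problem set (finishes hour 4). The latest of these is hour 15, so note summarizing runs hour 15 to 15 + 2 = hour 17.
After note summarizing (finishes hour 17), formula-sheet prep can start at hour 17 and finishes at hour 18.
Every task is finished by hour 18, which is no later than the deadline of 19, so the schedule is feasible.

Yes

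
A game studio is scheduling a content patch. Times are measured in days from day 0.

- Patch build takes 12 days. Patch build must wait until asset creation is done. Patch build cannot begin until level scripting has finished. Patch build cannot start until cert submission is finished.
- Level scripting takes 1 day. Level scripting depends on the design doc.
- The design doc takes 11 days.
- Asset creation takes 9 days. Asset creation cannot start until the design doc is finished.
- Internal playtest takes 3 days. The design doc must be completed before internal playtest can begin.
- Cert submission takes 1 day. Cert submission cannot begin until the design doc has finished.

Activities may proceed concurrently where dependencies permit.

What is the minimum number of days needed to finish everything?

The design doc has no prerequisites, so it starts at day 0 and finishes at day 11.
Cert submission cannot begin until the design doc (finishes day 11). It runs from day 11 to 11 + 1 = day 12.
After the design doc (finishes day 11), internal playtest can start at day 11 and finishes at day 14.
After the design doc (finishes day 11), level scripting can start at day 11 and finishes at day 12.
After the design doc (finishes day 11), asset creation can start at day 11 and finishes at day 20.
For patch build: asset creation (finishes day 20); level scripting (finishes day 12); cert submission (finishes day 12). Taking the maximum gives a start of day 20, and it finishes at 20 + 12 = day 32.
All tasks are finished once the last one completes. Finish times: The design doc at 11, Asset creation at 20, Level scripting at 12, Internal playtest at 14, Cert submission at 12, Patch build at 32. The latest is day 32.

32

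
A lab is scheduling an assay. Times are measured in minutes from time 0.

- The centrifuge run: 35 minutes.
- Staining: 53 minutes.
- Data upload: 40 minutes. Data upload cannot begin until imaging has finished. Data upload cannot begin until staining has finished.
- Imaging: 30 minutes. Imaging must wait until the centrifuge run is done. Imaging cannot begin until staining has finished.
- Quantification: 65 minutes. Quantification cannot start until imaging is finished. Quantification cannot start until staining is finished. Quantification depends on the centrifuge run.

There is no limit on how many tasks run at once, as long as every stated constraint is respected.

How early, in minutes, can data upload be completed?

123

Staining has no prerequisites, so it starts at minute 0 and finishes at minute 53.
Nothing blocks the centrifuge run, so it runs from minute 0 to minute 35.
Imaging has to wait for the centrifuge run (finishes minute 35); staining (finishes minute 53). The latest of these is minute 53, so imaging runs minute 53 to 53 + 30 = minute 83.
Data upload has to wait for imaging (finishes minute 83); staining (finishes minute 53). The latest of these is minute 83, so data upload runs minute 83 to 83 + 40 = minute 123.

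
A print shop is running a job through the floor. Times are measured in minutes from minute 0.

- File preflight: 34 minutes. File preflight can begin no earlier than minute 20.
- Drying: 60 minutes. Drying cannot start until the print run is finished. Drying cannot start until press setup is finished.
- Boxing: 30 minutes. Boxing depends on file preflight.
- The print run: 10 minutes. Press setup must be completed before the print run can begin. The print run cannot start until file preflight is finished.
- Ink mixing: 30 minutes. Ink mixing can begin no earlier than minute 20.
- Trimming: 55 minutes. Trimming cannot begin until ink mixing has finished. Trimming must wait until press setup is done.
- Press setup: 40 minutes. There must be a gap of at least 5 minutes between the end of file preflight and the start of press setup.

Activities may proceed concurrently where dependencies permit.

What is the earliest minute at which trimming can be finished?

154

After its own release at minute 20, ink mixing can start at minute 20 and finishes at minute 50.
After its own release at minute 20, file preflight can start at minute 20 and finishes at minute 54.
Press setup waits on file preflight (finishes minute 54, plus 5-minute gap → minute 59), so it starts at minute 59 and finishes at 59 + 40 = minute 99.
Trimming needs all of ink mixing (finishes minute 50); press setup (finishes minute 99). That puts its earliest start at minute 99; it finishes at 99 + 55 = minute 154.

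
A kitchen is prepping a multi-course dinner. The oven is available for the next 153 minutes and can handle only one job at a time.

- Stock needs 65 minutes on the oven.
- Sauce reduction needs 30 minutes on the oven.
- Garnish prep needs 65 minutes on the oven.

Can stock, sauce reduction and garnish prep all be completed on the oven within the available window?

Running back to back, the jobs need 65 + 30 + 65 = 160 minutes on the oven.
Since 160 > 153, they cannot all fit.

No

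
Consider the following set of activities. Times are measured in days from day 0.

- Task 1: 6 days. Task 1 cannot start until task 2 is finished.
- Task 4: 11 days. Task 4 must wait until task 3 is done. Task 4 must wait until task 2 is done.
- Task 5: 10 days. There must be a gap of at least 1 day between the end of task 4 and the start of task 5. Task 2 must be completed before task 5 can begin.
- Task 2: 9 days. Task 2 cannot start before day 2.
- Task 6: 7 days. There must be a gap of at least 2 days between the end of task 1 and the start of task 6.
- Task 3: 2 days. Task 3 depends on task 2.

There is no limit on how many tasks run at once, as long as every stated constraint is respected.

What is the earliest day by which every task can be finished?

Task 2 waits on its own release at day 2, so it starts at day 2 and finishes at 2 + 9 = day 11.
After task 2 (finishes day 11), task 3 can start at day 11 and finishes at day 13.
Task 4 has to wait for task 3 (finishes day 13); task 2 (finishes day 11). The latest of these is day 13, so task 4 runs day 13 to 13 + 11 = day 24.
For task 5: task 4 (finishes day 24, plus 1-day gap → day 25); task 2 (finishes day 11). Taking the maximum gives a start of day 25, and it finishes at 25 + 10 = day 35.
After task 2 (finishes day 11), task 1 can start at day 11 and finishes at day 17.
Task 6 cannot begin until task 1 (finishes day 17, plus 2-day gap → day 19). It runs from day 19 to 19 + 7 = day 26.
All tasks are finished once the last one completes. Finish times: Task 1 at 17, Task 2 at 11, Task 3 at 13, Task 4 at 24, Task 5 at 35, Task 6 at 26. The latest is day 35.

35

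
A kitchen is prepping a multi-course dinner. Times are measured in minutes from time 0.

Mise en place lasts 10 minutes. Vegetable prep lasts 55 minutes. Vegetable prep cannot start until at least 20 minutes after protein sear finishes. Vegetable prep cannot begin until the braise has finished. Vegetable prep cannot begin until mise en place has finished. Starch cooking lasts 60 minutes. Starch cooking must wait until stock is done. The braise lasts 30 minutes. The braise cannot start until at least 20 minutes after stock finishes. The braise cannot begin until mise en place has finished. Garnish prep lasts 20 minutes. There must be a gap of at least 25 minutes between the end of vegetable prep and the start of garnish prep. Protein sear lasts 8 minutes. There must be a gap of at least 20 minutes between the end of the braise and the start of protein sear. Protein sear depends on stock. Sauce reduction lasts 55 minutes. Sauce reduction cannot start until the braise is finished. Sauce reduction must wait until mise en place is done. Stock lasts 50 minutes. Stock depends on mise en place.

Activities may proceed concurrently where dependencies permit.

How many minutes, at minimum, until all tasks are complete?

258

Nothing blocks mise en place, so it runs from minute 0 to minute 10.
After mise en place (finishes minute 10), stock can start at minute 10 and finishes at minute 60.
Starch cooking cannot begin until stock (finishes minute 60). It runs from minute 60 to 60 + 60 = minute 120.
For the braise: stock (finishes minute 60, plus 20-minute gap → minute 80); mise en place (finishes minute 10). Taking the maximum gives a start of minute 80, and it finishes at 80 + 30 = minute 110.
Sauce reduction needs all of the braise (finishes minute 110); mise en place (finishes minute 10). That puts its earliest start at minute 110; it finishes at 110 + 55 = minute 165.
Protein sear has to wait for the braise (finishes minute 110, plus 20-minute gap → minute 130); stock (finishes minute 60). The latest of these is minute 130, so protein sear runs minute 130 to 130 + 8 = minute 138.
Vegetable prep has to wait for protein sear (finishes minute 138, plus 20-minute gap → minute 158); the braise (finishes minute 110); mise en place (finishes minute 10). The latest of these is minute 158, so vegetable prep runs minute 158 to 158 + 55 = minute 213.
Garnish prep cannot begin until vegetable prep (finishes minute 213, plus 25-minute gap → minute 238). It runs from minute 238 to 238 + 20 = minute 258.
All tasks are finished once the last one completes. Finish times: Mise en place at 10, Stock at 60, The braise at 110, Protein sear at 138, Vegetable prep at 213, Sauce reduction at 165, Starch cooking at 120, Garnish prep at 258. The latest is minute 258.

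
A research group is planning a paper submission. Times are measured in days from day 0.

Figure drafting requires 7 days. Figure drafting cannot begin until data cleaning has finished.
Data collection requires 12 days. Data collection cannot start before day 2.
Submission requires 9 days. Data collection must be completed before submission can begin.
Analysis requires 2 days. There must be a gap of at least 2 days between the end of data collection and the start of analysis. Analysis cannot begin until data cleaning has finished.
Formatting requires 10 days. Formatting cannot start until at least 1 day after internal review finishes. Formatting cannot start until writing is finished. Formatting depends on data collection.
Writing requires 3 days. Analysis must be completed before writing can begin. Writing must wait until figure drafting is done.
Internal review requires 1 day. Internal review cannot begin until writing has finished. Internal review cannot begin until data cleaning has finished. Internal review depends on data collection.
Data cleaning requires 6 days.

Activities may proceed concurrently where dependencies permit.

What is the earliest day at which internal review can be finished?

Nothing blocks data cleaning, so it runs from day 0 to day 6.
Figure drafting waits on data cleaning (finishes day 6), so it starts at day 6 and finishes at 6 + 7 = day 13.
Data collection waits on its own release at day 2, so it starts at day 2 and finishes at 2 + 12 = day 14.
Analysis has to wait for data collection (finishes day 14, plus 2-day gap → day 16); data cleaning (finishes day 6). The latest of these is day 16, so analysis runs day 16 to 16 + 2 = day 18.
Writing cannot start until analysis (finishes day 18); figure drafting (finishes day 13). The controlling bound is day 18, so writing finishes at 18 + 3 = day 21.
Internal review cannot start until writing (finishes day 21); data cleaning (finishes day 6); data collection (finishes day 14). The controlling bound is day 21, so internal review finishes at 21 + 1 = day 22.

22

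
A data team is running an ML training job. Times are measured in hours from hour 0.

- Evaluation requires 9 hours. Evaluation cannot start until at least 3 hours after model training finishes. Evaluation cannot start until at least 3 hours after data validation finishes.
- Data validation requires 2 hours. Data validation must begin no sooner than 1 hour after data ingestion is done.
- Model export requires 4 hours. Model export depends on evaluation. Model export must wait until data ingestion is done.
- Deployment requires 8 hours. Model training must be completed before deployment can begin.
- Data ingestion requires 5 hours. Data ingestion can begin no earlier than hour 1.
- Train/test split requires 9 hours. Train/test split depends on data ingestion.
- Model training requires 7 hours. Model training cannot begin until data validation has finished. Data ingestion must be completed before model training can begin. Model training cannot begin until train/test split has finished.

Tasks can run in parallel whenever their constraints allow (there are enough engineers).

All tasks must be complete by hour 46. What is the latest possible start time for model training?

23

Model export must finish by hour 46; it takes 4 hours, so it must start by 46 − 4 = hour 42.
Evaluation feeds into model export (must start by hour 42); so evaluation must finish by hour 42 and therefore start by hour 33.
Deployment must finish by hour 46; it takes 8 hours, so it must start by 46 − 8 = hour 38.
Model training has several dependents: evaluation (must start by hour 33, minus 3-hour gap → hour 30); deployment (must start by hour 38). The earliest of those limits is hour 30, so model training must start by 30 − 7 = hour 23.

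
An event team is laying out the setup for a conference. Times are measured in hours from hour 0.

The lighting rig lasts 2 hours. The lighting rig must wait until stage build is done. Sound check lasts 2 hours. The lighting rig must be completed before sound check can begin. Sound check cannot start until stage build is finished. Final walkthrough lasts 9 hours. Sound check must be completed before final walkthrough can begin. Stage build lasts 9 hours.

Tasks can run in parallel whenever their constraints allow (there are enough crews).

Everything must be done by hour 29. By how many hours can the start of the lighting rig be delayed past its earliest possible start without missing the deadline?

7

Stage build can start immediately at hour 0; it finishes at hour 9.
The lighting rig cannot begin until stage build (finishes hour 9). It runs from hour 9 to 9 + 2 = hour 11.

Working backward from the deadline:
To finish by hour 29, final walkthrough (duration 9) must start no later than hour 20.
Sound check has to be done before final walkthrough (must start by hour 20). That means finishing by hour 20, i.e. starting by 20 − 2 = hour 18.
The lighting rig feeds into sound check (must start by hour 18); so the lighting rig must finish by hour 18 and therefore start by hour 16.
So the lighting rig can start as early as hour 9 and as late as hour 16, giving 16 − 9 = 7 hours of slack.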